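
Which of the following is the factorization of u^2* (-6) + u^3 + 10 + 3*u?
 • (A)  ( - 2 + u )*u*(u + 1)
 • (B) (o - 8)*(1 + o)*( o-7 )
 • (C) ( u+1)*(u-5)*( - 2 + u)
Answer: C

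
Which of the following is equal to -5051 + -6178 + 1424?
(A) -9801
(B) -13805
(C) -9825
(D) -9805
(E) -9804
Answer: D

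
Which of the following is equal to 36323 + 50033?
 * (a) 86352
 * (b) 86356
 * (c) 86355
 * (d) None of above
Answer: b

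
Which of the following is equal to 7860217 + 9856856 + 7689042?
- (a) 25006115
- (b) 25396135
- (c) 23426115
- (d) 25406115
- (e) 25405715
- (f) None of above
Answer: d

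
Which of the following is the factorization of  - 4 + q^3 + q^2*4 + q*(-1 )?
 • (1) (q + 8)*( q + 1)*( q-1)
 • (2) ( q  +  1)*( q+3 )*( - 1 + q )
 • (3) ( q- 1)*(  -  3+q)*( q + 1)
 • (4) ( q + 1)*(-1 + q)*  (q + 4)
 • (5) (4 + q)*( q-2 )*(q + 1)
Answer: 4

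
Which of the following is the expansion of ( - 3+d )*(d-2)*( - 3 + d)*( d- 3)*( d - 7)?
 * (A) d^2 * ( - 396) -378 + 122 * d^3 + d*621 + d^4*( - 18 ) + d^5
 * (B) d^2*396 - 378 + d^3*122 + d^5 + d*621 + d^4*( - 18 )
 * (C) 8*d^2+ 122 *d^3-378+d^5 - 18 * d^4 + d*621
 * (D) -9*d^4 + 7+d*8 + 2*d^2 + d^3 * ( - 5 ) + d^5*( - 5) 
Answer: A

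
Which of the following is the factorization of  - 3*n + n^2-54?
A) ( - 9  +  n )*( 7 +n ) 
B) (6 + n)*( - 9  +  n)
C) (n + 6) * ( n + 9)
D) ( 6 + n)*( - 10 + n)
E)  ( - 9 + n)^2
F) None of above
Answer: B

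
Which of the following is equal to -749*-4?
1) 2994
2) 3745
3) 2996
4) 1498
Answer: 3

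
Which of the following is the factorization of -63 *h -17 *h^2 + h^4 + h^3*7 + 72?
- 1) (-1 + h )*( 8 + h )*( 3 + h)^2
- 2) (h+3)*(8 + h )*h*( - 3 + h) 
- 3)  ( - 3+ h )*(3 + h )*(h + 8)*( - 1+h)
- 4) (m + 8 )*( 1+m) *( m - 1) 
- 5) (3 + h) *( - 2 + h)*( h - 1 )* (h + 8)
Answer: 3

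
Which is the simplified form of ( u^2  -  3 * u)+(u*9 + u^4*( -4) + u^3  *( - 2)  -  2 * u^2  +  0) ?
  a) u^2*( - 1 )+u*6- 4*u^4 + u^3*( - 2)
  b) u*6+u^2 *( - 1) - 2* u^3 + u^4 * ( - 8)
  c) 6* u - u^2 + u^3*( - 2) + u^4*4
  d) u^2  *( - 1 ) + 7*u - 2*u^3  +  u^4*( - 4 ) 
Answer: a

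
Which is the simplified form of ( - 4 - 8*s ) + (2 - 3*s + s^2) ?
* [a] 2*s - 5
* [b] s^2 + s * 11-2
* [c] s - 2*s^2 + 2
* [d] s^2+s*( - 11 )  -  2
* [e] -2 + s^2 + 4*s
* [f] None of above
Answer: d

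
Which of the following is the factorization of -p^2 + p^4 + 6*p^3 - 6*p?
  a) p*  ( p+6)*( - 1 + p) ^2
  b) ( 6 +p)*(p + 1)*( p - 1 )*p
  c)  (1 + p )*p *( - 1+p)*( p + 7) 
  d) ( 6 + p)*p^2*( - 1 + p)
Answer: b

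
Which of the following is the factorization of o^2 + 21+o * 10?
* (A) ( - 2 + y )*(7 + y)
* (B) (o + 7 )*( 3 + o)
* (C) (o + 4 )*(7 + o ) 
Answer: B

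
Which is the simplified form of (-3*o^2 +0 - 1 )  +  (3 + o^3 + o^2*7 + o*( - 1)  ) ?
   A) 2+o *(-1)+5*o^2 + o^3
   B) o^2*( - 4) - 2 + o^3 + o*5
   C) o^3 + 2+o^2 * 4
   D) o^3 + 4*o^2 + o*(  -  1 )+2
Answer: D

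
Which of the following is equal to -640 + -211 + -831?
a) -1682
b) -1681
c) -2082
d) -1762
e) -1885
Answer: a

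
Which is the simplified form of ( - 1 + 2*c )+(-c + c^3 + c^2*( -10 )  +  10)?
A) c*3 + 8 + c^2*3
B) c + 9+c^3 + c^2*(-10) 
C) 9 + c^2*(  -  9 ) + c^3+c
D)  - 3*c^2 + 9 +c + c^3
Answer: B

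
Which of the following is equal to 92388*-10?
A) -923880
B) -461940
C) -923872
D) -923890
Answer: A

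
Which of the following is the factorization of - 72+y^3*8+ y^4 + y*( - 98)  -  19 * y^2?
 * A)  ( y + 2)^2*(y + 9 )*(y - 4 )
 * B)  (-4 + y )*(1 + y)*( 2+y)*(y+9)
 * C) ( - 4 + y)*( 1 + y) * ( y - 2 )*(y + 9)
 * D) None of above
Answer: B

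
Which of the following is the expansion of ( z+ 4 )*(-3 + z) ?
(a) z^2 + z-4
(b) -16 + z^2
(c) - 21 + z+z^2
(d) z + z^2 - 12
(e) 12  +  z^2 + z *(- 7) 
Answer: d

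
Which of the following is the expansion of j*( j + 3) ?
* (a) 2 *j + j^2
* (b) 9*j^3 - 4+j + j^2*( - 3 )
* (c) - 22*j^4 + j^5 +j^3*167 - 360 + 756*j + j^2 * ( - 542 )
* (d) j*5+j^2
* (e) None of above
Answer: e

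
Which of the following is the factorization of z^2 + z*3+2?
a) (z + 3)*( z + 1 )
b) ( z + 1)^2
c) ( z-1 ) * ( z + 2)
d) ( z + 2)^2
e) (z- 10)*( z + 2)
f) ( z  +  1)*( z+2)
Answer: f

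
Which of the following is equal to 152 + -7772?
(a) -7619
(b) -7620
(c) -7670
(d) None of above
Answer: b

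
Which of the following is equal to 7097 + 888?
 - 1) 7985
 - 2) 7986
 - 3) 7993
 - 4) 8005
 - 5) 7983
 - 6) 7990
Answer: 1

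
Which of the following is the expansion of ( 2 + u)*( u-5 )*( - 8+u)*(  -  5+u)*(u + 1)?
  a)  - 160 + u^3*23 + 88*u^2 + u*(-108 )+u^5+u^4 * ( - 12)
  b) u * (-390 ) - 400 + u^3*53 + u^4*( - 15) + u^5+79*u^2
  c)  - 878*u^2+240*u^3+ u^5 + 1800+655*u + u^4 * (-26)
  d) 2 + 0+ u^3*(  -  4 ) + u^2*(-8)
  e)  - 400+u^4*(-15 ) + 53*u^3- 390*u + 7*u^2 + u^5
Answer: b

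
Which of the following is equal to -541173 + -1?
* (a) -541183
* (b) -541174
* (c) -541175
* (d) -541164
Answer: b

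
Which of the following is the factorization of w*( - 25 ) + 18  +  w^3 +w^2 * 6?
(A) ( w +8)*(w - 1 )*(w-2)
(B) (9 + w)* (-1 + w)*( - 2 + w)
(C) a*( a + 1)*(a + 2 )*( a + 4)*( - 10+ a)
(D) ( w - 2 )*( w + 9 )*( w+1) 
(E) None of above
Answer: B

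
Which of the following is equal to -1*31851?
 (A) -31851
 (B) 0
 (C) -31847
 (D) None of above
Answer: A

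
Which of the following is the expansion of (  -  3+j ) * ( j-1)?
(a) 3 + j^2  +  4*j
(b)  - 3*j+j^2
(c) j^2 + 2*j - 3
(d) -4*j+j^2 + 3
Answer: d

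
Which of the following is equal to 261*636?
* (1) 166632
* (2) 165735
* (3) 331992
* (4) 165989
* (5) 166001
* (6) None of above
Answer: 6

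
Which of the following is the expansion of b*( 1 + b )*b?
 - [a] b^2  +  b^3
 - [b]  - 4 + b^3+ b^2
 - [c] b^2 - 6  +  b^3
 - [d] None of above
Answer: a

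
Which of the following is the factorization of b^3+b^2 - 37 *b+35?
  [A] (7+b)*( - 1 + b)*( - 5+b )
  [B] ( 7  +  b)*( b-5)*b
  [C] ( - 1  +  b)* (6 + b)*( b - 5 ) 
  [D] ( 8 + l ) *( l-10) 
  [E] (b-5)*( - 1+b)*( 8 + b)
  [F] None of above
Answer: A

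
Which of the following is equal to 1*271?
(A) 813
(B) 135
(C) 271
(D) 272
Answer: C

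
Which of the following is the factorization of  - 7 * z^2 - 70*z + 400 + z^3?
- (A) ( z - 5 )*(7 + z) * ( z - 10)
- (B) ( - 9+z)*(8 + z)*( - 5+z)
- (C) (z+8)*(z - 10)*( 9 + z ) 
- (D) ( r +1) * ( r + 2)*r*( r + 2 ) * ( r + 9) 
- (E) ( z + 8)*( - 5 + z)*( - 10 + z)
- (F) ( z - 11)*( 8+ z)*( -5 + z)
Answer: E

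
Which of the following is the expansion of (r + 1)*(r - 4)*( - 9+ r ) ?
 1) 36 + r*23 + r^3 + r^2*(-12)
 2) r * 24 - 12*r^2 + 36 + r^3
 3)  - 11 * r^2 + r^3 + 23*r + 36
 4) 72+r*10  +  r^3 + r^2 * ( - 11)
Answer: 1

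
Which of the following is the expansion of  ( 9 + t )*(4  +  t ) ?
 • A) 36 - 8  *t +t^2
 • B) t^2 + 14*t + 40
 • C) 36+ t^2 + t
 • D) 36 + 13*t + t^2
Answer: D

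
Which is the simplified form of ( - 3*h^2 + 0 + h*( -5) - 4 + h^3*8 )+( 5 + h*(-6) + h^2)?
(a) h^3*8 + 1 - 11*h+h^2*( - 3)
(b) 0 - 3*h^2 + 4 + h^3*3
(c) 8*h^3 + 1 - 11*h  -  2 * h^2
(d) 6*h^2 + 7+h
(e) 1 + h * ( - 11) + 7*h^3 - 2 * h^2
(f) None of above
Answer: c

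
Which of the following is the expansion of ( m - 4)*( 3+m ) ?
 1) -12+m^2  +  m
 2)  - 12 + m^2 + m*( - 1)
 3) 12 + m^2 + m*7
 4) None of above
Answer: 2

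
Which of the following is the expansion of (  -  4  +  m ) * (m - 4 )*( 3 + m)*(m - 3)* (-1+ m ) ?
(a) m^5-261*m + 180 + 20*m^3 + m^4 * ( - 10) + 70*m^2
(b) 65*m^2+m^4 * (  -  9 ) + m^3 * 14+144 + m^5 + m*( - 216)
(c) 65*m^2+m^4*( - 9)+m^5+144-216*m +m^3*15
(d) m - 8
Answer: c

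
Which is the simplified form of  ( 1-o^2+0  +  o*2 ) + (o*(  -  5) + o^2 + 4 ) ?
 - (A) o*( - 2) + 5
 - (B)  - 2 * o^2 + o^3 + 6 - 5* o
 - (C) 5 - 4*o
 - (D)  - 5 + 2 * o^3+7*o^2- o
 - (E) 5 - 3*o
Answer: E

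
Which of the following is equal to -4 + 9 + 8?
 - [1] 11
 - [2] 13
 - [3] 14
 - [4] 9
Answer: 2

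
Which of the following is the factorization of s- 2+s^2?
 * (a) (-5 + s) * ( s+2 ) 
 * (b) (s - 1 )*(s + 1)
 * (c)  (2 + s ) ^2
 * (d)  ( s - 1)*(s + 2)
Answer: d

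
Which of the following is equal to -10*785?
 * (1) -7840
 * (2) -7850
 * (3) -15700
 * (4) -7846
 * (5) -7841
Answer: 2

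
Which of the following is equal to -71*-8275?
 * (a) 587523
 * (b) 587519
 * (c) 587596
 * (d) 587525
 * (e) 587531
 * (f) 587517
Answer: d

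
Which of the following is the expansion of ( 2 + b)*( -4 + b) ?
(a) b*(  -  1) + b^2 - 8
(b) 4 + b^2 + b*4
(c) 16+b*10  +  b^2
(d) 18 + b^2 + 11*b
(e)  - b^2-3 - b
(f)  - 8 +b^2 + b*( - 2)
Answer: f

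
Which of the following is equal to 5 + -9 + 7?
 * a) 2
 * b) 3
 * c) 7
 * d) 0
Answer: b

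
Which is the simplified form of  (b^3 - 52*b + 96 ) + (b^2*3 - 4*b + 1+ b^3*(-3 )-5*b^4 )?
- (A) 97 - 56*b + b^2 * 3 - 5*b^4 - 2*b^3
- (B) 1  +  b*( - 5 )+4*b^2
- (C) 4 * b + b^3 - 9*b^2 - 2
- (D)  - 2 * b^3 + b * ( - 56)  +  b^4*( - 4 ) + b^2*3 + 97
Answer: A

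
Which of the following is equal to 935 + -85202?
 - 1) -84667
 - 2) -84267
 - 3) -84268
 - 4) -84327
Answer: 2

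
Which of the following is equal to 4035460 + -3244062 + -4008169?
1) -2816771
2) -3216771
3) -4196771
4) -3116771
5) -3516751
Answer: 2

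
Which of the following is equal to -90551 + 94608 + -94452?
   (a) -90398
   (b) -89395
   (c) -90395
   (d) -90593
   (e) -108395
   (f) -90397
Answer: c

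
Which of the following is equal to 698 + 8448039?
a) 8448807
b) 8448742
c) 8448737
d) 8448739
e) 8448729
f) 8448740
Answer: c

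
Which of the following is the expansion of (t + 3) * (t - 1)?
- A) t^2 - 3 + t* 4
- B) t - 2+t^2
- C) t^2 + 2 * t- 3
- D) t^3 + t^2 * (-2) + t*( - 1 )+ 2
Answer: C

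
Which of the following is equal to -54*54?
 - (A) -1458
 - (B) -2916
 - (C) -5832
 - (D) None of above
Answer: B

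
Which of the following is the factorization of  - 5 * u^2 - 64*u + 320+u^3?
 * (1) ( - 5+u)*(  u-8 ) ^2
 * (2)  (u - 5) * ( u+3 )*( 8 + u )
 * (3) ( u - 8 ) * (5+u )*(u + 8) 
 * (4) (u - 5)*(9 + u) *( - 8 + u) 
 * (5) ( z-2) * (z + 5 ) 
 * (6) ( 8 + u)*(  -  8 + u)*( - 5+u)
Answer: 6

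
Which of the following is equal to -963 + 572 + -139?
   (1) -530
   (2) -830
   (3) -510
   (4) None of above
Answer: 1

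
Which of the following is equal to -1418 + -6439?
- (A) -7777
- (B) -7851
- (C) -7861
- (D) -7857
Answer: D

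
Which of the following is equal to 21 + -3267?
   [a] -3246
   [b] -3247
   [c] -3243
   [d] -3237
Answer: a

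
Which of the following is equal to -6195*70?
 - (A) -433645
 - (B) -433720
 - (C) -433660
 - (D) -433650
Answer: D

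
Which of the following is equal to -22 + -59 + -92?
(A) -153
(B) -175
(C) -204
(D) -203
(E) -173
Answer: E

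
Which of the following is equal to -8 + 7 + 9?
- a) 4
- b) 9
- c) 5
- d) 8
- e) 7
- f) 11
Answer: d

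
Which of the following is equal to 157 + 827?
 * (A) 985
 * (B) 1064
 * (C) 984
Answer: C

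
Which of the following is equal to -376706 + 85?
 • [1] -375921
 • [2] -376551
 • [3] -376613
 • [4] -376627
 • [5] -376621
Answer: 5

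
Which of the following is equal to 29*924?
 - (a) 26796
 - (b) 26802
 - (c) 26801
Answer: a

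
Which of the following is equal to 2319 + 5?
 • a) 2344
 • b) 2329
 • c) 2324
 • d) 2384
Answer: c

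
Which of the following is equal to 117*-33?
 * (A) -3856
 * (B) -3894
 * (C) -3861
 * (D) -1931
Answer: C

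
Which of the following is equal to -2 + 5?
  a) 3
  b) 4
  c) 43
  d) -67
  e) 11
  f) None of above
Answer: a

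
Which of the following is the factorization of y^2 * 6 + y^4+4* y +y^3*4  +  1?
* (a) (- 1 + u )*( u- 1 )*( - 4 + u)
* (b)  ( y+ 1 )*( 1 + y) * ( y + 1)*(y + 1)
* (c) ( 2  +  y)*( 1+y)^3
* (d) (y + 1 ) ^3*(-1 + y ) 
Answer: b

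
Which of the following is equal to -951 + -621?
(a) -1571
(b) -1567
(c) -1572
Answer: c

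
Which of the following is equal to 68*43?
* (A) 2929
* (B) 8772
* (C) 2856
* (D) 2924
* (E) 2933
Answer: D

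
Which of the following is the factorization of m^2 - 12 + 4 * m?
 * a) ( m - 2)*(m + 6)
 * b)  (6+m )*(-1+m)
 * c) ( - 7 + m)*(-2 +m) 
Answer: a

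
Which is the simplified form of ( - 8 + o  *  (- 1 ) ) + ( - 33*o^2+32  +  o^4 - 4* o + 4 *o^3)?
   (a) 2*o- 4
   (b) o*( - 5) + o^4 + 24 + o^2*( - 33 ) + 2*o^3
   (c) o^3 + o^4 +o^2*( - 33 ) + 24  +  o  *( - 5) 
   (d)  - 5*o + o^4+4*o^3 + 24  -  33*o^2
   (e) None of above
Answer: d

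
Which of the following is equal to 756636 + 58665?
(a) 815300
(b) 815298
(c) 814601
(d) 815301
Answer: d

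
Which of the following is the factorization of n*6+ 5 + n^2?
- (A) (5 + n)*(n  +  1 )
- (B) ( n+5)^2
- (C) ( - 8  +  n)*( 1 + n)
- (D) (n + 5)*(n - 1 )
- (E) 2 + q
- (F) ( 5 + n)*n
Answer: A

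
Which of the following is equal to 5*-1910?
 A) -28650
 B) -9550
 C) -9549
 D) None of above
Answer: B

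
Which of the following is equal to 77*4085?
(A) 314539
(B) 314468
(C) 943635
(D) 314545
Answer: D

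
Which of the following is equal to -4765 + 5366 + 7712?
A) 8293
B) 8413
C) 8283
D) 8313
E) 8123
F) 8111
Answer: D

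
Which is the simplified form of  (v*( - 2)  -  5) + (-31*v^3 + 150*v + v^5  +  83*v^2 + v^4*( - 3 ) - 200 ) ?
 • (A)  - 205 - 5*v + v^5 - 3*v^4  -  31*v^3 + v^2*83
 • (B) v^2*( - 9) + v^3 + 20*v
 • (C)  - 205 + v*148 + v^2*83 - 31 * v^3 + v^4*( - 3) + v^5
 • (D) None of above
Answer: C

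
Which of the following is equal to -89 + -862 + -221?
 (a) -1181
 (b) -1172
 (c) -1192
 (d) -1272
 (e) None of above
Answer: b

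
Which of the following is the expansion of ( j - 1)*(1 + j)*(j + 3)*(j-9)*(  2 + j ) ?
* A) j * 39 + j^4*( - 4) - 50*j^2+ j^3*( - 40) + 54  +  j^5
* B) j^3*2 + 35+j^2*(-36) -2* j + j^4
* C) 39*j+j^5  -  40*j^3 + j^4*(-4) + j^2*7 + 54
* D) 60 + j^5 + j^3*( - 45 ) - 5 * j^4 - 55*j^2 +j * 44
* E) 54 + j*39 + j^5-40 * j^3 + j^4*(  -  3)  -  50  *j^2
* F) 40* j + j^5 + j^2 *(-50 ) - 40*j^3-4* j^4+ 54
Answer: A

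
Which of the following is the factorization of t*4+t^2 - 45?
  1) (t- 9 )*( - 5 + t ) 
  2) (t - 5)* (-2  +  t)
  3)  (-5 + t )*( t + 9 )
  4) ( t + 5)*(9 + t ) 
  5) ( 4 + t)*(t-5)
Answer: 3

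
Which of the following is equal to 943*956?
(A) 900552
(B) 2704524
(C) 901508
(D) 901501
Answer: C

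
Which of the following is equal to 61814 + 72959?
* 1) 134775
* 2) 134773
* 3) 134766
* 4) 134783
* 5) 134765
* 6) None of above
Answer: 2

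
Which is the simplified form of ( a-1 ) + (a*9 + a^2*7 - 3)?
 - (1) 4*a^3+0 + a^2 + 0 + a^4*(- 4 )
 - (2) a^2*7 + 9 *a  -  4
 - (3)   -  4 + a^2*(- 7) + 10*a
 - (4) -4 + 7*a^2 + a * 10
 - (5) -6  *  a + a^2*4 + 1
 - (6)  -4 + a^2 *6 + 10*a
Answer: 4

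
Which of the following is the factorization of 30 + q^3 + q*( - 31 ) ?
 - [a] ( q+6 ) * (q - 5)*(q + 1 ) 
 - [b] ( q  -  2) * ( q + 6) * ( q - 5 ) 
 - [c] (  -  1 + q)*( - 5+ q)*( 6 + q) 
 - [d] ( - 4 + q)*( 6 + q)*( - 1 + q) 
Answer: c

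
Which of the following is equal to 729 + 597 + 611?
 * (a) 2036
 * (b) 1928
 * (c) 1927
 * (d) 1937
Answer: d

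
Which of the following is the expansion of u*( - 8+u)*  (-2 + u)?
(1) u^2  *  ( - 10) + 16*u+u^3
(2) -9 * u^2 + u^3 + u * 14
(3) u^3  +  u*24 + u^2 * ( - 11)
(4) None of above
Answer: 1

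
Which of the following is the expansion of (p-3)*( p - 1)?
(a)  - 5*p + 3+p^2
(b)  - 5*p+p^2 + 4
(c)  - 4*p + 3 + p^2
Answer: c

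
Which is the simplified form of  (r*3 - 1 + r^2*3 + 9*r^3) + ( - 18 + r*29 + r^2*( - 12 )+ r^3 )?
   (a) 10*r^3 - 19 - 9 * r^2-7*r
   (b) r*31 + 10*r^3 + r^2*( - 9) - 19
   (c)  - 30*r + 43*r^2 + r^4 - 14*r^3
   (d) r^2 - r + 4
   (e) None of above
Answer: e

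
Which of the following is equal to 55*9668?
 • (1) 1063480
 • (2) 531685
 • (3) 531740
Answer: 3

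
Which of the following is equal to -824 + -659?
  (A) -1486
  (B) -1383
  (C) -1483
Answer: C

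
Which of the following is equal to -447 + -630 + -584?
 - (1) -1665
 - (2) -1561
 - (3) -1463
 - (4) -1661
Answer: 4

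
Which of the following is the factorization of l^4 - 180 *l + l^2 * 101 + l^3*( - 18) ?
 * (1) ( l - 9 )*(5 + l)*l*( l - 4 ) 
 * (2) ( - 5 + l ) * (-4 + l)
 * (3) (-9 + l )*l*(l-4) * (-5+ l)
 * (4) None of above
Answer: 3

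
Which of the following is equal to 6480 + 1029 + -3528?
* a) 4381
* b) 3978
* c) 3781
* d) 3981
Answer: d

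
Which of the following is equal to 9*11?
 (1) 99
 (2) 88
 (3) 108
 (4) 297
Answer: 1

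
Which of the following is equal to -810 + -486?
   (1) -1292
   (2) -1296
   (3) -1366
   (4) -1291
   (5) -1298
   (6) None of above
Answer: 2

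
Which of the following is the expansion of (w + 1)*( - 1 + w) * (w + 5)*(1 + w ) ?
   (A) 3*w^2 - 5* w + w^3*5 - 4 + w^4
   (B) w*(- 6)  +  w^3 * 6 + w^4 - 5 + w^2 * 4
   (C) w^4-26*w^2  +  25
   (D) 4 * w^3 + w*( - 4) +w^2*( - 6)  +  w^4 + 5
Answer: B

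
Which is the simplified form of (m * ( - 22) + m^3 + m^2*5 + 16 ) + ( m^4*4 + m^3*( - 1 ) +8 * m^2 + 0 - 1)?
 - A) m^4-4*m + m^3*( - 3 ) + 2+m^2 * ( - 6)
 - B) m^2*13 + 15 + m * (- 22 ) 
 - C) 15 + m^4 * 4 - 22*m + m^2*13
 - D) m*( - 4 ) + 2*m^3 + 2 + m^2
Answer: C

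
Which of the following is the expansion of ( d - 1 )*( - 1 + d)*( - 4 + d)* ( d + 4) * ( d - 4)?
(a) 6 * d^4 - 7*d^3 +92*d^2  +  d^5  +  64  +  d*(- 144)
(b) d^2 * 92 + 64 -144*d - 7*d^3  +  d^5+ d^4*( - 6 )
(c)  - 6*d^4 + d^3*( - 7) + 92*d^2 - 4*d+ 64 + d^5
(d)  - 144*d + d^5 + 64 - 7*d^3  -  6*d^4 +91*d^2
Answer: b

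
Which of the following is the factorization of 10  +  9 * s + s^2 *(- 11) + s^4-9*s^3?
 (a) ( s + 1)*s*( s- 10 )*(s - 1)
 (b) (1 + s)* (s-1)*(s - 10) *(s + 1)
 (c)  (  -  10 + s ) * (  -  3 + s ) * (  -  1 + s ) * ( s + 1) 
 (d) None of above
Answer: b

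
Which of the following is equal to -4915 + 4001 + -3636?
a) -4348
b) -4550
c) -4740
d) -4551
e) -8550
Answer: b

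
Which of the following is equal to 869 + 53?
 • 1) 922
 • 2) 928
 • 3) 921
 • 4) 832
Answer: 1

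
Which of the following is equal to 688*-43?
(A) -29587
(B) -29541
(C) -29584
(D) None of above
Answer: C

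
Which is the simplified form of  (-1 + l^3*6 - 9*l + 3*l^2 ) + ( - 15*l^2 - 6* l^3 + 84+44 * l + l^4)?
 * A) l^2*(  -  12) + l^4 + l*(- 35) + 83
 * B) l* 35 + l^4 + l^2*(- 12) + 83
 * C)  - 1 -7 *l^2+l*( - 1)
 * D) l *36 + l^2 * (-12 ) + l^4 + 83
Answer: B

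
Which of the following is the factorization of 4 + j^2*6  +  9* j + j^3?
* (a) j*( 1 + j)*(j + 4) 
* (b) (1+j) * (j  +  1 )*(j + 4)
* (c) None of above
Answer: b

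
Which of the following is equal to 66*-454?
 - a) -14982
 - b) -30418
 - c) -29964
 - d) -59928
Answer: c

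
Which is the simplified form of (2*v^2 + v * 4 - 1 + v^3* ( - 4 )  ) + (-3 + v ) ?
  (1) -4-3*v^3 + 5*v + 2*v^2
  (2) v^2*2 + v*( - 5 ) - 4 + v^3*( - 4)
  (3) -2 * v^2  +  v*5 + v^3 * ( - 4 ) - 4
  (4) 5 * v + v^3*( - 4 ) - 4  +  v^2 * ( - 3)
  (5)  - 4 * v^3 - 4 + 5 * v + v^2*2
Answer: 5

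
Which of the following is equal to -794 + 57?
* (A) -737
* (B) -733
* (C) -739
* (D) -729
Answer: A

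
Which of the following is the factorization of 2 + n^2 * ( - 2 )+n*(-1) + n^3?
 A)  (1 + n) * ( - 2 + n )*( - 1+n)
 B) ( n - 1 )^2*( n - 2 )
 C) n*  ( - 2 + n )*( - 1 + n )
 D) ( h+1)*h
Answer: A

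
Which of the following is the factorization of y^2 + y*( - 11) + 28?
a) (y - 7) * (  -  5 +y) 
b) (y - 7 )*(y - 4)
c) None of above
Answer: b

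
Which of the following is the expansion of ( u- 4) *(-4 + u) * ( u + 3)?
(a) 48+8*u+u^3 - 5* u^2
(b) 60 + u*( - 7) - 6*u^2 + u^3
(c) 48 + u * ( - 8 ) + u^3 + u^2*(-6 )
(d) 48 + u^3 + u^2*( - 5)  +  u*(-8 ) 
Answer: d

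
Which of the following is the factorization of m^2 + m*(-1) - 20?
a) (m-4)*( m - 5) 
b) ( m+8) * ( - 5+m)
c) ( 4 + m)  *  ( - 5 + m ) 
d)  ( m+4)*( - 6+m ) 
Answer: c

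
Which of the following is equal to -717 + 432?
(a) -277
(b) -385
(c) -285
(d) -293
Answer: c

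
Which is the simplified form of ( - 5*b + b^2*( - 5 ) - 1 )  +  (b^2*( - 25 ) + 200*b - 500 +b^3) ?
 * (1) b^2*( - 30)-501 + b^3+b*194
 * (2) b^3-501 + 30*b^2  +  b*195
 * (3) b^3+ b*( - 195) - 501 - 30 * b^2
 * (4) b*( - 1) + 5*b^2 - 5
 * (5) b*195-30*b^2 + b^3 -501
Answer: 5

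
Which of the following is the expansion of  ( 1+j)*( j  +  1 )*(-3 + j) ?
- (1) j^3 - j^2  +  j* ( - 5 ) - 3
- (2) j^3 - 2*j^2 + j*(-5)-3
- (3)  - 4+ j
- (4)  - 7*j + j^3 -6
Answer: 1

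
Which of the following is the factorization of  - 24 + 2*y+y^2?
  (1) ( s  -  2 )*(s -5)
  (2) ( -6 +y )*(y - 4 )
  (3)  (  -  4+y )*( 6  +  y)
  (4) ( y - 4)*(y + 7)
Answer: 3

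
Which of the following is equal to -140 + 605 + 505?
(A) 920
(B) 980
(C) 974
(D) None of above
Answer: D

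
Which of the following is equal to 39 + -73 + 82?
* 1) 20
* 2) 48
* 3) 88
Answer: 2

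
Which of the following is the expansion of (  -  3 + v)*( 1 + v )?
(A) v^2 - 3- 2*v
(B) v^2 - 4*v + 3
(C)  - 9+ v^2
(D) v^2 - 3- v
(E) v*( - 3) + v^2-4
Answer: A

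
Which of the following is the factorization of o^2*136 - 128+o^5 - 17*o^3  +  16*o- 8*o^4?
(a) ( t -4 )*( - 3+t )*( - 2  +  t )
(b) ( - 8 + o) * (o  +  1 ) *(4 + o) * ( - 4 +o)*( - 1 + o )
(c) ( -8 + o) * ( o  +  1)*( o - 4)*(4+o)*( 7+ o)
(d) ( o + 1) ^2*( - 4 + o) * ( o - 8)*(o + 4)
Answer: b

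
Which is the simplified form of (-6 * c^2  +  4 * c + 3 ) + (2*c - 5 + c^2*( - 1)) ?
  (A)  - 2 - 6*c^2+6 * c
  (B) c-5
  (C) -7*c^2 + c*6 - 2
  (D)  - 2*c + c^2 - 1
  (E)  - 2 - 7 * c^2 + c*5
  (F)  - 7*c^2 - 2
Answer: C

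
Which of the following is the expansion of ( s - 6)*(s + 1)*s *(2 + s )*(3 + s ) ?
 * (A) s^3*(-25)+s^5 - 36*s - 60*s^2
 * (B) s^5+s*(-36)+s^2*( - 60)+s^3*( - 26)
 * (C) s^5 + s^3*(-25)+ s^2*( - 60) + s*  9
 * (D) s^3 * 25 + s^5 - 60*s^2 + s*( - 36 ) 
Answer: A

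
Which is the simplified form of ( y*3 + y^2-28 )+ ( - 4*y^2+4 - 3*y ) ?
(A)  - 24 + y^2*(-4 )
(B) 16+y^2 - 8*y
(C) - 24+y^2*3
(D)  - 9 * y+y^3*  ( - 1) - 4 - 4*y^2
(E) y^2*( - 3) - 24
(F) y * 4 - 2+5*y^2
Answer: E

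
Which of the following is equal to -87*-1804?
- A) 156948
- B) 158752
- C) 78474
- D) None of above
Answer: A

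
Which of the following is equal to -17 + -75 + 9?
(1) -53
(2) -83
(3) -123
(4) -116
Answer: 2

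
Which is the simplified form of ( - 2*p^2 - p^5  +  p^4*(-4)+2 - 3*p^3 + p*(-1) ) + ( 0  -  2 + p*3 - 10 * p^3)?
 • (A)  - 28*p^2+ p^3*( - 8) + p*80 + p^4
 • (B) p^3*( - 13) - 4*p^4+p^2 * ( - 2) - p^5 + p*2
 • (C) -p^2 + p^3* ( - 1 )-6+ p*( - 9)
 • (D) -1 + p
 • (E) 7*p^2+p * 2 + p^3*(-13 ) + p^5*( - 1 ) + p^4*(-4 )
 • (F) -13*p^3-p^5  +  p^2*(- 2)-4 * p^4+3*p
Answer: B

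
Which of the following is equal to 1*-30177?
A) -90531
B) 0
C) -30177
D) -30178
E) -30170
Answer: C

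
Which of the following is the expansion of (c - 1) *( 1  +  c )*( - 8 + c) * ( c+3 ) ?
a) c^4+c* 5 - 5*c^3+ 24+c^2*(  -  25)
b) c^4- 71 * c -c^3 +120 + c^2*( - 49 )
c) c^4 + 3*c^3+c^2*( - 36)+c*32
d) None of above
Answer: a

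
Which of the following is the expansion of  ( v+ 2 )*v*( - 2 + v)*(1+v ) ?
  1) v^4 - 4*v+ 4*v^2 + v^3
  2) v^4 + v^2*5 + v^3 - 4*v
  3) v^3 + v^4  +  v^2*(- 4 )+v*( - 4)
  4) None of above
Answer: 3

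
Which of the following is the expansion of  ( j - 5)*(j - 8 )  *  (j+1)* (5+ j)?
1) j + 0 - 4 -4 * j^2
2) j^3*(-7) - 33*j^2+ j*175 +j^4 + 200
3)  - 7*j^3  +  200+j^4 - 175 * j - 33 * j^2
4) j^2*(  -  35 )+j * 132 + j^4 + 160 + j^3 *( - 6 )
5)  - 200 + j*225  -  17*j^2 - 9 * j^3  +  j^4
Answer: 2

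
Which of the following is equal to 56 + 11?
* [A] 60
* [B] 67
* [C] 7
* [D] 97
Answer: B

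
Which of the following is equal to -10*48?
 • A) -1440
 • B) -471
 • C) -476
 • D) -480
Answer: D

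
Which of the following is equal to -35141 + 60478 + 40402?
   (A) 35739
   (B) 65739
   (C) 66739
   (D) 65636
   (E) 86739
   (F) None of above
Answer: B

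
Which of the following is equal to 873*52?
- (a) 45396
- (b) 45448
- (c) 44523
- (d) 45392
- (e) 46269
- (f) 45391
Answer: a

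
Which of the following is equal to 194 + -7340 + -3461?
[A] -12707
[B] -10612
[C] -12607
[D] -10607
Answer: D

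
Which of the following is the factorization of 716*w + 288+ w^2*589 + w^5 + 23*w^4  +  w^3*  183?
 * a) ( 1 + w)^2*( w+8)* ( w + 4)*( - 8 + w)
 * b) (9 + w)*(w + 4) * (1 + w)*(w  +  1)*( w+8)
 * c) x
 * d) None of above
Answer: b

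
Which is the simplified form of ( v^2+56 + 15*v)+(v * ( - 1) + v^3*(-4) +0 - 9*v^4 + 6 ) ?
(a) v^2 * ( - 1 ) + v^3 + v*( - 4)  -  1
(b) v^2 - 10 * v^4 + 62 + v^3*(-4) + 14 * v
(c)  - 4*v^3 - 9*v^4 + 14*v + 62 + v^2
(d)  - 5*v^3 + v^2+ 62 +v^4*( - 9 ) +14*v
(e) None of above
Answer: c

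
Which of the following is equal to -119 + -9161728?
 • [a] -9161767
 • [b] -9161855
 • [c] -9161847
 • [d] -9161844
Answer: c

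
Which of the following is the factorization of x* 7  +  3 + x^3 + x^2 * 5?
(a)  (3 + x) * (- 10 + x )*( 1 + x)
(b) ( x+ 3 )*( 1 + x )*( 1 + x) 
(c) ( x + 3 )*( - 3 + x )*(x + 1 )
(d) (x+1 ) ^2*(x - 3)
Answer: b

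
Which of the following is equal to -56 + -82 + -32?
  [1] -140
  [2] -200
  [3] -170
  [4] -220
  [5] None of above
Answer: 3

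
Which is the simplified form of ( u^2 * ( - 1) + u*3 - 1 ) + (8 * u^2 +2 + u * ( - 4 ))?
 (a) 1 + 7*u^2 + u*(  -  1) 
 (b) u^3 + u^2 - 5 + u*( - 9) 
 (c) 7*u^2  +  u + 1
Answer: a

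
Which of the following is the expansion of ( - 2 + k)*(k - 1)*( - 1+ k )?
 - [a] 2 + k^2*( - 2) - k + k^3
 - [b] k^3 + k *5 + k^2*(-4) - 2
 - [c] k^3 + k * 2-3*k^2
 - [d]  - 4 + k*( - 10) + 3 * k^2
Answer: b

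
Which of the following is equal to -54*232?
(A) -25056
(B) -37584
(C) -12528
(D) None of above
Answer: C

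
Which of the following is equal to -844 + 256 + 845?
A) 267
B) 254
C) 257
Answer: C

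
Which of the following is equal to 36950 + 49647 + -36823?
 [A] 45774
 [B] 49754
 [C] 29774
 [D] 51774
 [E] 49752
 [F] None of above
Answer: F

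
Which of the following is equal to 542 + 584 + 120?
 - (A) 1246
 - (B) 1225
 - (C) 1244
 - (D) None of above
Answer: A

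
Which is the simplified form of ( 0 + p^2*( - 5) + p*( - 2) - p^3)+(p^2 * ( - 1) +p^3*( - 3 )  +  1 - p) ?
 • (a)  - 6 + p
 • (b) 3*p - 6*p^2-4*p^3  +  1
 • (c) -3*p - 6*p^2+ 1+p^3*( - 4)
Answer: c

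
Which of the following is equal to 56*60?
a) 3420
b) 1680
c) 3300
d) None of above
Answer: d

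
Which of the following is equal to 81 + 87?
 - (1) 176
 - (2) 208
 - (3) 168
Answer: 3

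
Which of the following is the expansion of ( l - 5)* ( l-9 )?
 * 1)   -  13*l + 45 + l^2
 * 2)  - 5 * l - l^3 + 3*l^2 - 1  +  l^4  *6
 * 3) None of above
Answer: 3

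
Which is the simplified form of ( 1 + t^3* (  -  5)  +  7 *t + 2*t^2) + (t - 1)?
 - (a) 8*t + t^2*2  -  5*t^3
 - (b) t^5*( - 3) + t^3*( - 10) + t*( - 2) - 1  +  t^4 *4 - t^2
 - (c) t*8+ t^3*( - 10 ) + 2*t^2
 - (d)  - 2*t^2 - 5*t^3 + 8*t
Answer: a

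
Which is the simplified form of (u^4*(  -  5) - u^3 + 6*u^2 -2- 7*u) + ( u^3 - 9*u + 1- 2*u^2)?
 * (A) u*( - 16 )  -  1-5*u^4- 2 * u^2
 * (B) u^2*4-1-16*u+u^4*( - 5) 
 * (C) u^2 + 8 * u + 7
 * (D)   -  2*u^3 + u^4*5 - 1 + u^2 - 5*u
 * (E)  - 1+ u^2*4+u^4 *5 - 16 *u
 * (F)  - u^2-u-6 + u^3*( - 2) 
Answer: B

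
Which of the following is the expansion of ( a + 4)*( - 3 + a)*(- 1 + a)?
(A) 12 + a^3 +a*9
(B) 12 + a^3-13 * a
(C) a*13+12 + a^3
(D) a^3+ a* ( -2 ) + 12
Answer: B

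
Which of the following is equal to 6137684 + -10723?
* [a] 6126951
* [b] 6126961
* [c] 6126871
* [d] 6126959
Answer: b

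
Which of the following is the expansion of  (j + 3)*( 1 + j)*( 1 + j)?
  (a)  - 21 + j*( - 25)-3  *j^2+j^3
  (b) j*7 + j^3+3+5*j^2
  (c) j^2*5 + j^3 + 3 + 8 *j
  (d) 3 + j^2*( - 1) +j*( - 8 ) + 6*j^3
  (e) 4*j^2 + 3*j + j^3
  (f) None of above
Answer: b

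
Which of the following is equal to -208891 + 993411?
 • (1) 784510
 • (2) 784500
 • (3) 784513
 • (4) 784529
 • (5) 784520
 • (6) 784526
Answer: 5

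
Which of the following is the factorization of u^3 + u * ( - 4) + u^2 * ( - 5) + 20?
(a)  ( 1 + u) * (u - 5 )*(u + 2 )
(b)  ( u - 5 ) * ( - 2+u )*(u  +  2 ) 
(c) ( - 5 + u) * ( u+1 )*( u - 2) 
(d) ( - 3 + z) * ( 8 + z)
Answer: b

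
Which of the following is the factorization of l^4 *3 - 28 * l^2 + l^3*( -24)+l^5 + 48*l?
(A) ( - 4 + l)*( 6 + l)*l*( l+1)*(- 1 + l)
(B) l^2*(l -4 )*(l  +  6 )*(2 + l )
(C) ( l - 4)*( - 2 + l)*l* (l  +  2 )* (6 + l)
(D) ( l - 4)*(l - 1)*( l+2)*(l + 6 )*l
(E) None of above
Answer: D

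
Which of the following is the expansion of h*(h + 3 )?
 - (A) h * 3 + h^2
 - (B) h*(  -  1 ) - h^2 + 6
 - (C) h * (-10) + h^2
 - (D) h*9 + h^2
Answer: A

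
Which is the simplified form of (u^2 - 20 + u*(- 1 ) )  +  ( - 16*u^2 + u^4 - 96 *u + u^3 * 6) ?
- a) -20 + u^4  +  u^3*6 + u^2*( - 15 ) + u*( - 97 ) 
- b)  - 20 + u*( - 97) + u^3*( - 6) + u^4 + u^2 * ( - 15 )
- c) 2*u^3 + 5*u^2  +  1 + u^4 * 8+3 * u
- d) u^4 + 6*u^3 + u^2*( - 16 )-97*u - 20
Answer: a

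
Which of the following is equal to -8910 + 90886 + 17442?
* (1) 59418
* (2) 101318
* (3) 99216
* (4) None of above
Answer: 4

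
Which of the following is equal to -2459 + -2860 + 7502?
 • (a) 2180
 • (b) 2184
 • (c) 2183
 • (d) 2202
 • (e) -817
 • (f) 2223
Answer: c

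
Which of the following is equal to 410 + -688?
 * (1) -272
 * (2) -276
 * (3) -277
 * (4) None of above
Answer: 4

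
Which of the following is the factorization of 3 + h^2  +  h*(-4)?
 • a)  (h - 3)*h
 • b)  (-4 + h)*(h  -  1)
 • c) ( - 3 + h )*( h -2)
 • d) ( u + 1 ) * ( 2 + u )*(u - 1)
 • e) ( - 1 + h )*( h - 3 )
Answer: e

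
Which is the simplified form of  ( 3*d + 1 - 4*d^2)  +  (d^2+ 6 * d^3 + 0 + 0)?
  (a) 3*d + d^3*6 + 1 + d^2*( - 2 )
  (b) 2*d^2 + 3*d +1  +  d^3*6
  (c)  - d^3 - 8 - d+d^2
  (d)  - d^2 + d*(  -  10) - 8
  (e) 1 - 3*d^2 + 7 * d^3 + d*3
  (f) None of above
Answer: f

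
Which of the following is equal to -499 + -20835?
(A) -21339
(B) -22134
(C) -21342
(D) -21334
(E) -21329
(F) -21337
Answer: D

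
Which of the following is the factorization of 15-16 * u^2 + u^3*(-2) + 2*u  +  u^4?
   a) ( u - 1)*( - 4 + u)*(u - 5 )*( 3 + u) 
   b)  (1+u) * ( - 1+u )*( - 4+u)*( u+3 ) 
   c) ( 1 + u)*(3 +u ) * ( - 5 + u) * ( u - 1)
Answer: c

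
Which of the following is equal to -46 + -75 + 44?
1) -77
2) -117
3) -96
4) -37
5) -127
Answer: 1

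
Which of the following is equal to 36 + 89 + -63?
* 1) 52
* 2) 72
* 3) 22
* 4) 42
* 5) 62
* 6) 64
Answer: 5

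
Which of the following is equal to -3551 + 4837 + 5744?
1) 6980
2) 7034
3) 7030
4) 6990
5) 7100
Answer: 3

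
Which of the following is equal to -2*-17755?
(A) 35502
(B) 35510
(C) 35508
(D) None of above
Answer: B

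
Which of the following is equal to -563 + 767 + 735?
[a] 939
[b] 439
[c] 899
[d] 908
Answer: a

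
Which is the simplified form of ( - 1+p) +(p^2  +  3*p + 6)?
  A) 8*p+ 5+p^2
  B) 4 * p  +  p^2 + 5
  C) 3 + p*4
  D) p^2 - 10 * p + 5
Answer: B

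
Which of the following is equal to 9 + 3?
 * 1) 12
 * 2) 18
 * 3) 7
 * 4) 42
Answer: 1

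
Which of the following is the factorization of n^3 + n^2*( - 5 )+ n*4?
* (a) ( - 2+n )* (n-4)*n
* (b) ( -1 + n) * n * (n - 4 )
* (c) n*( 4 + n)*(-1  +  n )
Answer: b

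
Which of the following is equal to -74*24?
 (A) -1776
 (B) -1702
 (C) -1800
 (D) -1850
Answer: A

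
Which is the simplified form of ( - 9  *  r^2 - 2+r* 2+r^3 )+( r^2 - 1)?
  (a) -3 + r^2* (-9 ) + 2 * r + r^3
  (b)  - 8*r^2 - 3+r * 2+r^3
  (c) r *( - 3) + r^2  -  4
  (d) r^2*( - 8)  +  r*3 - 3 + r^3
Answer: b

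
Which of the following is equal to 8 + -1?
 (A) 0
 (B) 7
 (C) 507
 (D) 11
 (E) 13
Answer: B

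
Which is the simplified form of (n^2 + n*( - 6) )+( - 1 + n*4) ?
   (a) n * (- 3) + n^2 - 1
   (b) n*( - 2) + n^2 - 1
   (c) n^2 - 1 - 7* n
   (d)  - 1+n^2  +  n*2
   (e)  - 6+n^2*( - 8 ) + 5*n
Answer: b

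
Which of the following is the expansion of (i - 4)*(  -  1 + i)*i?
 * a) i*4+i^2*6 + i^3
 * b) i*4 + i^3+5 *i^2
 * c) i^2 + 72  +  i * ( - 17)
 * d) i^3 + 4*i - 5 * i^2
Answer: d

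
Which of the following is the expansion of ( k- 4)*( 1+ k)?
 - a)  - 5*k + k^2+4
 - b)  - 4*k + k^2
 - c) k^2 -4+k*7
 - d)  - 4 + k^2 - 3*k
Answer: d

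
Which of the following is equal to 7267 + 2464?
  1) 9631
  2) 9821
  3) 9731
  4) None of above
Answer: 3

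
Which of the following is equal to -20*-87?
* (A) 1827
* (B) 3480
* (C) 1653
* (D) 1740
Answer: D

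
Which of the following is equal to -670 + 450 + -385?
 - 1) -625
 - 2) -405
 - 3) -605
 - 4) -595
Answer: 3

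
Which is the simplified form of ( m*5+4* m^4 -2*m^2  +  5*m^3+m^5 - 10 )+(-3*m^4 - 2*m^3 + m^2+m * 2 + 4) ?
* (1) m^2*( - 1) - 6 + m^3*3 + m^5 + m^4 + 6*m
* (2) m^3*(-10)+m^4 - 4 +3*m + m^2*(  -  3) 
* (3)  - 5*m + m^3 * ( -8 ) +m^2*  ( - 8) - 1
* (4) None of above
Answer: 4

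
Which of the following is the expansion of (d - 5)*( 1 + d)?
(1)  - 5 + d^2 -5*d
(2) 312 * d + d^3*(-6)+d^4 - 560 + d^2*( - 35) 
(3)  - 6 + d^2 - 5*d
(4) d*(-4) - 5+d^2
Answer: 4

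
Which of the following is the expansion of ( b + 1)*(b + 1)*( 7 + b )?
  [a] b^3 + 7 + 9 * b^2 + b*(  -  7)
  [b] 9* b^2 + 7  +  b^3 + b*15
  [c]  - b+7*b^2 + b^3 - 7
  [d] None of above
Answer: b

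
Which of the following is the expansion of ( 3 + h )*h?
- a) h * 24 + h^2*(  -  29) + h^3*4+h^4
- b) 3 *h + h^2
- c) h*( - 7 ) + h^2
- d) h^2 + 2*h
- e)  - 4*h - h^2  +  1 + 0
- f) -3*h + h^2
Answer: b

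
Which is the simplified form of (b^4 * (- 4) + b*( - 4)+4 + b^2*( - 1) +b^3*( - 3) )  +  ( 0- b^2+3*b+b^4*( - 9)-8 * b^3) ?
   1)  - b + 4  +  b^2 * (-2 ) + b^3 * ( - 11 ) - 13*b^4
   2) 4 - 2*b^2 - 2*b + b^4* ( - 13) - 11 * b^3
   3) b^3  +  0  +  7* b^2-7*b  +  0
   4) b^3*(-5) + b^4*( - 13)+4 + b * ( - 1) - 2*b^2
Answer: 1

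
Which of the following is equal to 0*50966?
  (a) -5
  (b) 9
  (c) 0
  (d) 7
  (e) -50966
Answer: c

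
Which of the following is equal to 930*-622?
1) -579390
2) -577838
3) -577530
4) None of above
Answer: 4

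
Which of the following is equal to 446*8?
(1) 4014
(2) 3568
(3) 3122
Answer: 2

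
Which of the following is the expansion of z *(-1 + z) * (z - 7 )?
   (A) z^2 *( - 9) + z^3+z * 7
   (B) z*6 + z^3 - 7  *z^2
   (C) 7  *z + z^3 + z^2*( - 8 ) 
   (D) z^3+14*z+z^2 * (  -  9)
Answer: C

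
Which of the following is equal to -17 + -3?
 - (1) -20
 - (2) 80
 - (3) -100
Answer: 1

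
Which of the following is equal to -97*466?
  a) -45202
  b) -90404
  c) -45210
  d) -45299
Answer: a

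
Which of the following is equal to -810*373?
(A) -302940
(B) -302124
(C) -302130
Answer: C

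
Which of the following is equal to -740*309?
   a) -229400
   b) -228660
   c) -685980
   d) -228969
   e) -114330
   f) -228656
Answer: b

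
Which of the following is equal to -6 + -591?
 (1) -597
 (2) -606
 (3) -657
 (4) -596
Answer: 1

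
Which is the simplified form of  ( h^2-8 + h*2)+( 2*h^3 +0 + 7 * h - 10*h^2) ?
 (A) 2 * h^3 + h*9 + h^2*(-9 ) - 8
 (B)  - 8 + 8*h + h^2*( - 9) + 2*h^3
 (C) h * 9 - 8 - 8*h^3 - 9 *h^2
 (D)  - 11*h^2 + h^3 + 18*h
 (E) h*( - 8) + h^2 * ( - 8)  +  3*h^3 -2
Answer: A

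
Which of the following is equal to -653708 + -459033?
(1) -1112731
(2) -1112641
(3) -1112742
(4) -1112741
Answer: 4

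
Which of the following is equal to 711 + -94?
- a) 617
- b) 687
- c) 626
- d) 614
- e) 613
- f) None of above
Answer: a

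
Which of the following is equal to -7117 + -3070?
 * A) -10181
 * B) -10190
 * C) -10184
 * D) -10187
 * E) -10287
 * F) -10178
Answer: D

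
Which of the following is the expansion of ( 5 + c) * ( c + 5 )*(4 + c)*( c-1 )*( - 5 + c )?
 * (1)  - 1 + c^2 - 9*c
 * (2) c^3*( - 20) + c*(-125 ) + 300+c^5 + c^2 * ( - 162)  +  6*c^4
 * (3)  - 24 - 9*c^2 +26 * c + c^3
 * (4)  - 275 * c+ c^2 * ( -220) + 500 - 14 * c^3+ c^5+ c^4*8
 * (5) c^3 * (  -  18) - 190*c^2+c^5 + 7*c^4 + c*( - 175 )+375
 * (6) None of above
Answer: 4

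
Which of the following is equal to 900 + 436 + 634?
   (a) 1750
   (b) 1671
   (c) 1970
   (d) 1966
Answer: c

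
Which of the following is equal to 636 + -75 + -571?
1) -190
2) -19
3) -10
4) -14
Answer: 3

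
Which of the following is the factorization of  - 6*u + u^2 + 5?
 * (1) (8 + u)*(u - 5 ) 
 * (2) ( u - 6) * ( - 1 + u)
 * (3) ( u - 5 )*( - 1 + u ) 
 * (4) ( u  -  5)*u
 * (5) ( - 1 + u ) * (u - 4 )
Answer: 3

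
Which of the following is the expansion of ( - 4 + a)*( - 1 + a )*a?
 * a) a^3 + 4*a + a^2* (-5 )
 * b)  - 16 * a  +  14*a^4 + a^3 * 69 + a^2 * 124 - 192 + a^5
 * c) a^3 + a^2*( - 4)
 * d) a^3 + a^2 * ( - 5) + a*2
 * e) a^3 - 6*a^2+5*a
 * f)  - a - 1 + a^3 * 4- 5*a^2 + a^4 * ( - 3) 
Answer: a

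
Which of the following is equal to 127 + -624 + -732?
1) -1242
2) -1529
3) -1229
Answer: 3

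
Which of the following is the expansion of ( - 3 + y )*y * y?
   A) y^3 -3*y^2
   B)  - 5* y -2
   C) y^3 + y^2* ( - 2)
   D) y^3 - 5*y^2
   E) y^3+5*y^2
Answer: A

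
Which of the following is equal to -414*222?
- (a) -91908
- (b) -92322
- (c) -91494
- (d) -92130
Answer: a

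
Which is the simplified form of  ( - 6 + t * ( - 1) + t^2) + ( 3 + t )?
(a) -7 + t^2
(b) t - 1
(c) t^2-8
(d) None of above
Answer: d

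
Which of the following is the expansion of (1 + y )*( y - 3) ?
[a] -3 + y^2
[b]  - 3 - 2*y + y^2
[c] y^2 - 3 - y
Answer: b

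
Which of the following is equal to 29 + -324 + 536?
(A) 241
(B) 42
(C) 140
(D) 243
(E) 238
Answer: A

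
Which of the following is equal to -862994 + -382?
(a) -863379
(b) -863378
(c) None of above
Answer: c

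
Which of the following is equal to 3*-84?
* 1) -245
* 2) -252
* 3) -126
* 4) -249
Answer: 2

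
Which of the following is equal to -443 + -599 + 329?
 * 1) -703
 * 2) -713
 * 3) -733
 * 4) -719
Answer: 2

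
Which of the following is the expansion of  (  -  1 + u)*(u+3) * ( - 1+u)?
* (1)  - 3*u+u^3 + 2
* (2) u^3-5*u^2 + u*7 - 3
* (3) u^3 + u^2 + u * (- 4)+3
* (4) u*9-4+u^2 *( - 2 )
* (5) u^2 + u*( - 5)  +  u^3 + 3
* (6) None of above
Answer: 5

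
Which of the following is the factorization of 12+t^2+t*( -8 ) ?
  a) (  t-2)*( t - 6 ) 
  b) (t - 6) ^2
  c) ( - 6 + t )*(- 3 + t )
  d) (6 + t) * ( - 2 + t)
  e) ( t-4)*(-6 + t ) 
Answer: a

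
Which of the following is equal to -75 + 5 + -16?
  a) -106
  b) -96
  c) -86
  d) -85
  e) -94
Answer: c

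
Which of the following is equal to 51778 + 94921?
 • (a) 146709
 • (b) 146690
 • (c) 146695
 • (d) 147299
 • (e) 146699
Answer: e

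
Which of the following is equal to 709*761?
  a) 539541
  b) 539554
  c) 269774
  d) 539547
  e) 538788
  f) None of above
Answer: f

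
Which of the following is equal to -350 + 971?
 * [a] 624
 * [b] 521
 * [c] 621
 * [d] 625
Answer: c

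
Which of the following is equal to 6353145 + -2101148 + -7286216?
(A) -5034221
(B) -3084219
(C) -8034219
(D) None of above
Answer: D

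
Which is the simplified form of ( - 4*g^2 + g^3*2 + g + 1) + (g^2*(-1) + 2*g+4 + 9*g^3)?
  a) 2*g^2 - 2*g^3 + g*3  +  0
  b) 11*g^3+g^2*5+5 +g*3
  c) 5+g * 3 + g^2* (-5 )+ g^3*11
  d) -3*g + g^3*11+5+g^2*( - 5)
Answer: c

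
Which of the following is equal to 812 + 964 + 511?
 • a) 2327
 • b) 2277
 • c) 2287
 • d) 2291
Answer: c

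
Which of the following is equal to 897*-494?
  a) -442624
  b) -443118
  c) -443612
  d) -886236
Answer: b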